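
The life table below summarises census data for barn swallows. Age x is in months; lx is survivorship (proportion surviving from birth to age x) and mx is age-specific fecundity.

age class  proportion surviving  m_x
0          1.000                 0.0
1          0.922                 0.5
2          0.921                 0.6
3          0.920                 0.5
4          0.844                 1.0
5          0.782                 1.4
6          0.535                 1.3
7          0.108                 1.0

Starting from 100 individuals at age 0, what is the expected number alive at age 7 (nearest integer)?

11

Expected survivors = N0 · l_7 = 100 × 0.108 = 10.8 → 11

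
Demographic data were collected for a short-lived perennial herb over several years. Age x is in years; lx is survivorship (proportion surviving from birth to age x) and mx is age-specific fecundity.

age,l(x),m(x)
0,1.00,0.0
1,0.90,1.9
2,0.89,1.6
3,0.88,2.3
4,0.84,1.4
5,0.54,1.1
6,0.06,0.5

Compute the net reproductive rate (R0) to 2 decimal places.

6.96

lx·mx by age: 0, 1.71, 1.424, 2.024, 1.176, 0.594, 0.03
R0 = Σ lx·mx = 6.958 → 6.96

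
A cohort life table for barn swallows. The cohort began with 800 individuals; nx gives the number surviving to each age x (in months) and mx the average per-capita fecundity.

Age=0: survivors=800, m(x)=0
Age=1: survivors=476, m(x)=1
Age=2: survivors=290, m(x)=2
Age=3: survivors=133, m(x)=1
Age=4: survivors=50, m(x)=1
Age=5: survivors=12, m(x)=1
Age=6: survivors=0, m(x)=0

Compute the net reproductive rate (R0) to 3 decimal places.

1.564

lx = nx/n0 = nx/800: 1, 0.595, 0.3625, 0.16625, 0.0625, 0.015, 0
lx·mx by age: 0, 0.595, 0.725, 0.16625, 0.0625, 0.015, 0
R0 = Σ lx·mx = 1.56375 → 1.564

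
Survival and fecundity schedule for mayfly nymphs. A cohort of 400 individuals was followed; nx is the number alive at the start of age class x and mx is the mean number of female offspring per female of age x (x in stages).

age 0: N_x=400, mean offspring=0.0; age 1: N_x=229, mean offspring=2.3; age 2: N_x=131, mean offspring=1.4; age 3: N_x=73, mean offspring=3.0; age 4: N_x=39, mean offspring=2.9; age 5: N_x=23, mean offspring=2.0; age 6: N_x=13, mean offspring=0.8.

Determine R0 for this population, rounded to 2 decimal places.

lx = nx/n0 = nx/400: 1, 0.5725, 0.3275, 0.1825, 0.0975, 0.0575, 0.0325
lx·mx by age: 0, 1.31675, 0.4585, 0.5475, 0.28275, 0.115, 0.026
R0 = Σ lx·mx = 2.7465 → 2.75

2.75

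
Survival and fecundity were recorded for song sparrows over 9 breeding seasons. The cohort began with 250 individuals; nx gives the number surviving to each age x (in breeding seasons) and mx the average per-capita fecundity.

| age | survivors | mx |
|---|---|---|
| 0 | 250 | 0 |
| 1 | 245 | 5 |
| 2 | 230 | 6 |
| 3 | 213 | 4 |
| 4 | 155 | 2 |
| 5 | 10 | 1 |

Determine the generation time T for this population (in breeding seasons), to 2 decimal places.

lx = nx/n0 = nx/250: 1, 0.98, 0.92, 0.852, 0.62, 0.04
lx·mx: 0, 4.9, 5.52, 3.408, 1.24, 0.04 → R0 = 15.108
x·lx·mx: 0, 4.9, 11.04, 10.224, 4.96, 0.2 → Σ = 31.324
T = 31.324 / 15.108 = 2.073339… → 2.07

2.07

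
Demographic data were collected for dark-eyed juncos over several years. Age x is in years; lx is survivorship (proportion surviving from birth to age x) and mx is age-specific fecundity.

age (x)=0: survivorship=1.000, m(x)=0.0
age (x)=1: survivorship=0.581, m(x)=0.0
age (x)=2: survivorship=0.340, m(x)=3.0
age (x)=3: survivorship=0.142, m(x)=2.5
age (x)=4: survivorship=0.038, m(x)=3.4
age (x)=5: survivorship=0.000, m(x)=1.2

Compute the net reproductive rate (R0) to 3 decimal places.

lx·mx by age: 0, 0, 1.02, 0.355, 0.1292, 0
R0 = Σ lx·mx = 1.5042 → 1.504

1.504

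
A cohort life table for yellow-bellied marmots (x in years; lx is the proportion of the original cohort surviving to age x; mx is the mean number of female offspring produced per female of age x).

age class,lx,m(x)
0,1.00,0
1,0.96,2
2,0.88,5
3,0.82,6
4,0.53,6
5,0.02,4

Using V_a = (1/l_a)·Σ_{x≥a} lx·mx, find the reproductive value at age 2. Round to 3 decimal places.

14.295

lx·mx for x ≥ 2: 4.4, 4.92, 3.18, 0.08 → sum = 12.58
V_2 = 12.58 / l_2 = 12.58 / 0.88 = 14.295455… → 14.295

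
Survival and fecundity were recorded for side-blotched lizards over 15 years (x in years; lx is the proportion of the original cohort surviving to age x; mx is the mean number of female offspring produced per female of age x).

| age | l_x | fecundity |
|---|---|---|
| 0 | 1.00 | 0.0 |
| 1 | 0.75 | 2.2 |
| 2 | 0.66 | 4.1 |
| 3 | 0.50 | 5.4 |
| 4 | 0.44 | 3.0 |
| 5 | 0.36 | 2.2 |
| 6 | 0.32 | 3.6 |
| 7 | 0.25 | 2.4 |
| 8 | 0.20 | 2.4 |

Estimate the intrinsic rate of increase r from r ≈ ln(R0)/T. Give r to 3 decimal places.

0.705

R0 = Σ lx·mx = 0 + 1.65 + 2.706 + 2.7 + 1.32 + 0.792 + 1.152 + 0.6 + 0.48 = 11.4
Σ x·lx·mx = 39.354; T = 39.354/11.4 = 3.45211…
r ≈ ln(R0)/T = ln(11.4)/3.45211… = 0.70496… → 0.705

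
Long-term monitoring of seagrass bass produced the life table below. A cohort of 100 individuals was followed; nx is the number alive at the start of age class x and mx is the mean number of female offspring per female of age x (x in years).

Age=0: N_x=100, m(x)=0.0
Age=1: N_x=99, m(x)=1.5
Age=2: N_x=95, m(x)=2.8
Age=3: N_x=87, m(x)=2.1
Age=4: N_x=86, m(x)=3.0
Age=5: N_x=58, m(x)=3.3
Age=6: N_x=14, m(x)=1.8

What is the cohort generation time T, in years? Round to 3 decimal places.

lx = nx/n0 = nx/100: 1, 0.99, 0.95, 0.87, 0.86, 0.58, 0.14
lx·mx: 0, 1.485, 2.66, 1.827, 2.58, 1.914, 0.252 → R0 = 10.718
x·lx·mx: 0, 1.485, 5.32, 5.481, 10.32, 9.57, 1.512 → Σ = 33.688
T = 33.688 / 10.718 = 3.143124… → 3.143

3.143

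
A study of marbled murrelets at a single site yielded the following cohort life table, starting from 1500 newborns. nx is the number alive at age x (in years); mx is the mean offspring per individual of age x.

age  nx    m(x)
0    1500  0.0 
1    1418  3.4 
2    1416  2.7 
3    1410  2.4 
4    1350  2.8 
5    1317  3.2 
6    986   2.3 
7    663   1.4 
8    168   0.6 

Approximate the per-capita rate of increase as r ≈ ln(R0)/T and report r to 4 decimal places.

lx = nx/n0 = nx/1500: 1, 0.94533…, 0.944, 0.94, 0.9, 0.878, 0.65733…, 0.442, 0.112
R0 = Σ lx·mx = 0 + 3.21413… + 2.5488 + 2.256 + 2.52 + 2.8096 + 1.51187… + 0.6188 + 0.0672 = 15.5464…
Σ x·lx·mx = 53.148133…; T = 53.148133…/15.5464… = 3.41868…
r ≈ ln(R0)/T = ln(15.5464…)/3.41868… = 0.802599… → 0.8026

0.8026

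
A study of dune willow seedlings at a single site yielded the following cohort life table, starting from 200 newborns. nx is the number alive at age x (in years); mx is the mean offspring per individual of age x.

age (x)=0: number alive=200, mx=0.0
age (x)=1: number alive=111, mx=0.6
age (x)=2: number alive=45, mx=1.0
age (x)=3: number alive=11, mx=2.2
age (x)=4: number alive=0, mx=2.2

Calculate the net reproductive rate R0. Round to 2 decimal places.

0.68

lx = nx/n0 = nx/200: 1, 0.555, 0.225, 0.055, 0
lx·mx by age: 0, 0.333, 0.225, 0.121, 0
R0 = Σ lx·mx = 0.679 → 0.68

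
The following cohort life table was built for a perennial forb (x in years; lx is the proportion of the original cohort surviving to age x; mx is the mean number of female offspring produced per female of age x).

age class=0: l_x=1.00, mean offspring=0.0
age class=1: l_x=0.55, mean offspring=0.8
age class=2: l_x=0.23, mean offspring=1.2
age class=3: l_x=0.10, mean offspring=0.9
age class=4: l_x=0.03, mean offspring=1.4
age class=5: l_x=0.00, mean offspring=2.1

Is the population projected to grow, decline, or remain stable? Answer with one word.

R0 = Σ lx·mx = 0 + 0.44 + 0.276 + 0.09 + 0.042 + 0 = 0.848
R0 < 1, so the population is declining.

declining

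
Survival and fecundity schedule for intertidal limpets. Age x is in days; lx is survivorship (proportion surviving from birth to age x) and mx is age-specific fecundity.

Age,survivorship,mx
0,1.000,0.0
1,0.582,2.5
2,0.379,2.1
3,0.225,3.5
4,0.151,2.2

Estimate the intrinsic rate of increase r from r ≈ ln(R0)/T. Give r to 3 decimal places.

0.608

R0 = Σ lx·mx = 0 + 1.455 + 0.7959 + 0.7875 + 0.3322 = 3.3706
Σ x·lx·mx = 6.7381; T = 6.7381/3.3706 = 1.99908…
r ≈ ln(R0)/T = ln(3.3706)/1.99908… = 0.60782… → 0.608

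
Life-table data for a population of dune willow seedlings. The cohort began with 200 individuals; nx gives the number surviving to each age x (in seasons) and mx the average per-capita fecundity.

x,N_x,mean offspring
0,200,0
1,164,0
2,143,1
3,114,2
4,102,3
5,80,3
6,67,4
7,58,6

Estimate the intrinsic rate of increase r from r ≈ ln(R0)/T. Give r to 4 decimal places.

lx = nx/n0 = nx/200: 1, 0.82, 0.715, 0.57, 0.51, 0.4, 0.335, 0.29
R0 = Σ lx·mx = 0 + 0 + 0.715 + 1.14 + 1.53 + 1.2 + 1.34 + 1.74 = 7.665
Σ x·lx·mx = 37.19; T = 37.19/7.665 = 4.85192…
r ≈ ln(R0)/T = ln(7.665)/4.85192… = 0.419764… → 0.4198

0.4198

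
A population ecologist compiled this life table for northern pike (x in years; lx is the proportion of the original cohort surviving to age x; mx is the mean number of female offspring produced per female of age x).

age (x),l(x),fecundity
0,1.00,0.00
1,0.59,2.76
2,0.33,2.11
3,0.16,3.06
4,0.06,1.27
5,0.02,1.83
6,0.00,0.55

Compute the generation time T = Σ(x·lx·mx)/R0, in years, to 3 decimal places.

1.701

lx·mx: 0, 1.6284, 0.6963, 0.4896, 0.0762, 0.0366, 0 → R0 = 2.9271
x·lx·mx: 0, 1.6284, 1.3926, 1.4688, 0.3048, 0.183, 0 → Σ = 4.9776
T = 4.9776 / 2.9271 = 1.700523… → 1.701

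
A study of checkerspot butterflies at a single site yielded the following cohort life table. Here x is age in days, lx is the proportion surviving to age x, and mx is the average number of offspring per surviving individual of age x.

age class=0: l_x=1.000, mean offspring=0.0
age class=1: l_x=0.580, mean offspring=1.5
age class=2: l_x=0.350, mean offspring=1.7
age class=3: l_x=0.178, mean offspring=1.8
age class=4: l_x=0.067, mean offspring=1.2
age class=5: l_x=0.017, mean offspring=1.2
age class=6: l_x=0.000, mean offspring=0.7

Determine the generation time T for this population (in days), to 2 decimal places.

1.83

lx·mx: 0, 0.87, 0.595, 0.3204, 0.0804, 0.0204, 0 → R0 = 1.8862
x·lx·mx: 0, 0.87, 1.19, 0.9612, 0.3216, 0.102, 0 → Σ = 3.4448
T = 3.4448 / 1.8862 = 1.826317… → 1.83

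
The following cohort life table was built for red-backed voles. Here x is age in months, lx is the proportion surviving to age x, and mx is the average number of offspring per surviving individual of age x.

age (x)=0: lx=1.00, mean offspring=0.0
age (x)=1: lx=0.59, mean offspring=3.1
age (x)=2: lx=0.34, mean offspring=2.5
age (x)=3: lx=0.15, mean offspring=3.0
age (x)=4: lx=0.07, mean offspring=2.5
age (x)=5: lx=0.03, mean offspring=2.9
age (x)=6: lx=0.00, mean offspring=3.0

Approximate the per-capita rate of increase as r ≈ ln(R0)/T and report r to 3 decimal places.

0.689

R0 = Σ lx·mx = 0 + 1.829 + 0.85 + 0.45 + 0.175 + 0.087 + 0 = 3.391
Σ x·lx·mx = 6.014; T = 6.014/3.391 = 1.77352…
r ≈ ln(R0)/T = ln(3.391)/1.77352… = 0.68853… → 0.689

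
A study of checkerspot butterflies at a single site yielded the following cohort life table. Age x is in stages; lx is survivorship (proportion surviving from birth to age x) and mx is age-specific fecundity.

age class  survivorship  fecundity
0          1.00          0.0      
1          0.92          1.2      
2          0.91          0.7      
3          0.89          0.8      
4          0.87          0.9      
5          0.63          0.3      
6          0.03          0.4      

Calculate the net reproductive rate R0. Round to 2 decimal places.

3.44

lx·mx by age: 0, 1.104, 0.637, 0.712, 0.783, 0.189, 0.012
R0 = Σ lx·mx = 3.437 → 3.44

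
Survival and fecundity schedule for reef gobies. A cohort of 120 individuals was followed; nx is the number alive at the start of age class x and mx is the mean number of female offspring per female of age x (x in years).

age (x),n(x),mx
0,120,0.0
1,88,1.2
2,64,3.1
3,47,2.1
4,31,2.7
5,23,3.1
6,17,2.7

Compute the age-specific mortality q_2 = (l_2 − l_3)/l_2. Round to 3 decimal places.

lx = nx/n0 = nx/120: 1, 0.73333…, 0.53333…, 0.39167…, 0.25833…, 0.19167…, 0.14167…
q_2 = (l_2 − l_3) / l_2 = (0.533333… − 0.391667…) / 0.533333…
     = 0.141667… / 0.533333… = 0.265625… → 0.266

0.266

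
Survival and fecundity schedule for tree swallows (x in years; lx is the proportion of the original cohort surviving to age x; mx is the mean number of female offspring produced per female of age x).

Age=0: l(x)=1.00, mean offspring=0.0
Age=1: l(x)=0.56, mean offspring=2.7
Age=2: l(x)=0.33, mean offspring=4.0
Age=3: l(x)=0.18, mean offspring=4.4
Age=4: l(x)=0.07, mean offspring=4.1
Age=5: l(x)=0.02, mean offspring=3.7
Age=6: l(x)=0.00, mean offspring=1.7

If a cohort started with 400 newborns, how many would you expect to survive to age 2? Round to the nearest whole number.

Expected survivors = N0 · l_2 = 400 × 0.33 = 132 → 132

132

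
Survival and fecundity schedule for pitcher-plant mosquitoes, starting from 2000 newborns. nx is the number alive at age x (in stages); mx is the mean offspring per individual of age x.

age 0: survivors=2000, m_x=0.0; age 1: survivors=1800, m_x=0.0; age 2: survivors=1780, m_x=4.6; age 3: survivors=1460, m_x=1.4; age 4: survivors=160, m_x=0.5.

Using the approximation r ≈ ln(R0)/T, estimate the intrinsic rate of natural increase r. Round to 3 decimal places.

0.741

lx = nx/n0 = nx/2000: 1, 0.9, 0.89, 0.73, 0.08
R0 = Σ lx·mx = 0 + 0 + 4.094 + 1.022 + 0.04 = 5.156
Σ x·lx·mx = 11.414; T = 11.414/5.156 = 2.21373…
r ≈ ln(R0)/T = ln(5.156)/2.21373… = 0.7409… → 0.741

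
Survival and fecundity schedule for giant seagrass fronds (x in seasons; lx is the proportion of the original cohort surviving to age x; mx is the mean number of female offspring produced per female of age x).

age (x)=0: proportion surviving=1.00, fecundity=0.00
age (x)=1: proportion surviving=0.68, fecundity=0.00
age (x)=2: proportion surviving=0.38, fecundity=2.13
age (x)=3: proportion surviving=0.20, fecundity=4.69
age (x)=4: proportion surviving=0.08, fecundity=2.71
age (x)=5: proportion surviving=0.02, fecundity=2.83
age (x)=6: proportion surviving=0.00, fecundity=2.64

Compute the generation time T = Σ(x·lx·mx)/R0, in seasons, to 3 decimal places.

lx·mx: 0, 0, 0.8094, 0.938, 0.2168, 0.0566, 0 → R0 = 2.0208
x·lx·mx: 0, 0, 1.6188, 2.814, 0.8672, 0.283, 0 → Σ = 5.583
T = 5.583 / 2.0208 = 2.762767… → 2.763

2.763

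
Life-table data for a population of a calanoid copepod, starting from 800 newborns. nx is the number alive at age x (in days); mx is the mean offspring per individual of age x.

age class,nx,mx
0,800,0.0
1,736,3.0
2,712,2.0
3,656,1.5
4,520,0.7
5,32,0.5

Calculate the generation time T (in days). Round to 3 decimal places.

1.910

lx = nx/n0 = nx/800: 1, 0.92, 0.89, 0.82, 0.65, 0.04
lx·mx: 0, 2.76, 1.78, 1.23, 0.455, 0.02 → R0 = 6.245
x·lx·mx: 0, 2.76, 3.56, 3.69, 1.82, 0.1 → Σ = 11.93
T = 11.93 / 6.245 = 1.910328… → 1.910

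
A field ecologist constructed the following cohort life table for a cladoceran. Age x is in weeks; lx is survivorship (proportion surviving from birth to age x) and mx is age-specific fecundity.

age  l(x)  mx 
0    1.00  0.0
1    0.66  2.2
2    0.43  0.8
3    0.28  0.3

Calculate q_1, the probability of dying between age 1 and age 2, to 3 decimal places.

q_1 = (l_1 − l_2) / l_1 = (0.66 − 0.43) / 0.66
     = 0.23 / 0.66 = 0.348485… → 0.348

0.348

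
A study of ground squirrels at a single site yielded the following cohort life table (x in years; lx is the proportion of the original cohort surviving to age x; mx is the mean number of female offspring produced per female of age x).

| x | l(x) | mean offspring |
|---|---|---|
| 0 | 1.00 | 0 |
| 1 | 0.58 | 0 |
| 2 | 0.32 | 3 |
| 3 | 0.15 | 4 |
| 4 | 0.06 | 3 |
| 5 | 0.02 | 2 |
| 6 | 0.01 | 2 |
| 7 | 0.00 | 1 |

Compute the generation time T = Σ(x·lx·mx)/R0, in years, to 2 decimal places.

2.64

lx·mx: 0, 0, 0.96, 0.6, 0.18, 0.04, 0.02, 0 → R0 = 1.8
x·lx·mx: 0, 0, 1.92, 1.8, 0.72, 0.2, 0.12, 0 → Σ = 4.76
T = 4.76 / 1.8 = 2.644444… → 2.64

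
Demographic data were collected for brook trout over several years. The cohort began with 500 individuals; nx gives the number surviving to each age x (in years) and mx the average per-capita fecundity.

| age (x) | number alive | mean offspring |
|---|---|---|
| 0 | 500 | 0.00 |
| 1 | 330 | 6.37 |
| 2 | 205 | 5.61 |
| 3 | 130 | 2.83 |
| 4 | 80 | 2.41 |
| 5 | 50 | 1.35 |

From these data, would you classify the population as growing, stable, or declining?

lx = nx/n0 = nx/500: 1, 0.66, 0.41, 0.26, 0.16, 0.1
R0 = Σ lx·mx = 0 + 4.2042 + 2.3001 + 0.7358 + 0.3856 + 0.135 = 7.7607
R0 > 1, so the population is growing.

growing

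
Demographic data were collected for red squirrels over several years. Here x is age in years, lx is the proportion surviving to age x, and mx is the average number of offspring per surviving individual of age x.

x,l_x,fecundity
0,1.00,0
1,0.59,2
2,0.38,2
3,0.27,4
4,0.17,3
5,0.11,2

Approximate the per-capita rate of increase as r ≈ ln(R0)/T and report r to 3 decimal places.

0.546

R0 = Σ lx·mx = 0 + 1.18 + 0.76 + 1.08 + 0.51 + 0.22 = 3.75
Σ x·lx·mx = 9.08; T = 9.08/3.75 = 2.42133…
r ≈ ln(R0)/T = ln(3.75)/2.42133… = 0.54588… → 0.546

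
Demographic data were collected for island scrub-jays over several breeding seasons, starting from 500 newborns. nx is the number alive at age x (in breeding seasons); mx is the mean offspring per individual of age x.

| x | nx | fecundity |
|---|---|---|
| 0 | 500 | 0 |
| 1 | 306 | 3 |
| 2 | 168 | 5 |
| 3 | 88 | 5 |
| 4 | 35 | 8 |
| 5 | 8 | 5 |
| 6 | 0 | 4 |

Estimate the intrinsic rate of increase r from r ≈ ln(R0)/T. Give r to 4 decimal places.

0.7771

lx = nx/n0 = nx/500: 1, 0.612, 0.336, 0.176, 0.07, 0.016, 0
R0 = Σ lx·mx = 0 + 1.836 + 1.68 + 0.88 + 0.56 + 0.08 + 0 = 5.036
Σ x·lx·mx = 10.476; T = 10.476/5.036 = 2.08022…
r ≈ ln(R0)/T = ln(5.036)/2.08022… = 0.777134… → 0.7771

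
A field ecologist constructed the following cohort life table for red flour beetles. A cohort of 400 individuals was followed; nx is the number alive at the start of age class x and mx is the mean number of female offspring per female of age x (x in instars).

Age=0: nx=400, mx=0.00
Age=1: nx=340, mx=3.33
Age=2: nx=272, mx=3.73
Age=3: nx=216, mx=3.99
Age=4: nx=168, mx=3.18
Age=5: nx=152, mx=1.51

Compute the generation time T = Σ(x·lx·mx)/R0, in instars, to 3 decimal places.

2.394

lx = nx/n0 = nx/400: 1, 0.85, 0.68, 0.54, 0.42, 0.38
lx·mx: 0, 2.8305, 2.5364, 2.1546, 1.3356, 0.5738 → R0 = 9.4309
x·lx·mx: 0, 2.8305, 5.0728, 6.4638, 5.3424, 2.869 → Σ = 22.5785
T = 22.5785 / 9.4309 = 2.394098… → 2.394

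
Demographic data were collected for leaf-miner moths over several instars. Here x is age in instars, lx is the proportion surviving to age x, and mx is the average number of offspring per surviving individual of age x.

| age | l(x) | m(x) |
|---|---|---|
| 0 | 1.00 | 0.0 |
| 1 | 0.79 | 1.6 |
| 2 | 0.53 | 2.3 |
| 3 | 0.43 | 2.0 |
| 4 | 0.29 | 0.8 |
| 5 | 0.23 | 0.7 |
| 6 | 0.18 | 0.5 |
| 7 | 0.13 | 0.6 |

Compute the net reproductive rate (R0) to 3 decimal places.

lx·mx by age: 0, 1.264, 1.219, 0.86, 0.232, 0.161, 0.09, 0.078
R0 = Σ lx·mx = 3.904 → 3.904

3.904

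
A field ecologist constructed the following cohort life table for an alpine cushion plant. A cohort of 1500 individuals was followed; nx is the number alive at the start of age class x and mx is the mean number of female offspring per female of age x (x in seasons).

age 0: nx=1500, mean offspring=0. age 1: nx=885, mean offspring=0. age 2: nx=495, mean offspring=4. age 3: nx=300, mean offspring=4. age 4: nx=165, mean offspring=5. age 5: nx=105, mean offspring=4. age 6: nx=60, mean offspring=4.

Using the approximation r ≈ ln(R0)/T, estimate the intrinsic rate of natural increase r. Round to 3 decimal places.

lx = nx/n0 = nx/1500: 1, 0.59, 0.33, 0.2, 0.11, 0.07, 0.04
R0 = Σ lx·mx = 0 + 0 + 1.32 + 0.8 + 0.55 + 0.28 + 0.16 = 3.11
Σ x·lx·mx = 9.6; T = 9.6/3.11 = 3.08682…
r ≈ ln(R0)/T = ln(3.11)/3.08682… = 0.36757… → 0.368

0.368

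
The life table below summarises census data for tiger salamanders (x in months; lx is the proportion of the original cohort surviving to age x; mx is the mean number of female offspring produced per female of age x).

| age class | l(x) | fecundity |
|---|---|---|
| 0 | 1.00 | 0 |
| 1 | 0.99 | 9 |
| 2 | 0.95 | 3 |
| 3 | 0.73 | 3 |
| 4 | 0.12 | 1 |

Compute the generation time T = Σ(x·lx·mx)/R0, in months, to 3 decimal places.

lx·mx: 0, 8.91, 2.85, 2.19, 0.12 → R0 = 14.07
x·lx·mx: 0, 8.91, 5.7, 6.57, 0.48 → Σ = 21.66
T = 21.66 / 14.07 = 1.539446… → 1.539

1.539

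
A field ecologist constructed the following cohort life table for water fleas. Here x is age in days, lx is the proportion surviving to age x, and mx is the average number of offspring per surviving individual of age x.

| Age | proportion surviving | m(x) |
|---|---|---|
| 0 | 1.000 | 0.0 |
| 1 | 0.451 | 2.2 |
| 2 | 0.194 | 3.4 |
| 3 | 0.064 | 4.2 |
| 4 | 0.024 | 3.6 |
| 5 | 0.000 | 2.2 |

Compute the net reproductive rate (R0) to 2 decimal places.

lx·mx by age: 0, 0.9922, 0.6596, 0.2688, 0.0864, 0
R0 = Σ lx·mx = 2.007 → 2.01

2.01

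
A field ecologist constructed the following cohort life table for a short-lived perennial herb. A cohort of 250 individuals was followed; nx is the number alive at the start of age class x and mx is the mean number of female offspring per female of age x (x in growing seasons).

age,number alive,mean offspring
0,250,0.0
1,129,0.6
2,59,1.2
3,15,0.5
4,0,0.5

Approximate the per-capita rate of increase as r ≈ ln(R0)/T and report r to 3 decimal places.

lx = nx/n0 = nx/250: 1, 0.516, 0.236, 0.06, 0
R0 = Σ lx·mx = 0 + 0.3096 + 0.2832 + 0.03 + 0 = 0.6228
Σ x·lx·mx = 0.966; T = 0.966/0.6228 = 1.55106…
r ≈ ln(R0)/T = ln(0.6228)/1.55106… = -0.30529… → -0.305

-0.305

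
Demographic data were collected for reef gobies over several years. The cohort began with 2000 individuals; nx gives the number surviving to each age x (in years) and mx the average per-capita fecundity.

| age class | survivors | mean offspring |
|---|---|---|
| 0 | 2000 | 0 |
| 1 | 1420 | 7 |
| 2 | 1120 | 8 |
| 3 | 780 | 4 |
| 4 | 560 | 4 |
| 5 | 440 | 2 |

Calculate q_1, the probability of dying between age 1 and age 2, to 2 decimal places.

0.21

lx = nx/n0 = nx/2000: 1, 0.71, 0.56, 0.39, 0.28, 0.22
q_1 = (l_1 − l_2) / l_1 = (0.71 − 0.56) / 0.71
     = 0.15 / 0.71 = 0.211268… → 0.21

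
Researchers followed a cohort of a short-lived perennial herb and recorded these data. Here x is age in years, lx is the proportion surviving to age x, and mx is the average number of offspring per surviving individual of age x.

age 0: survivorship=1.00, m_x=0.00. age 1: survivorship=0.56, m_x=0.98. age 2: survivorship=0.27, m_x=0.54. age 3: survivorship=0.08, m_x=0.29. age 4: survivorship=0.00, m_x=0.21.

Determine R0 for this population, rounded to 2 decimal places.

lx·mx by age: 0, 0.5488, 0.1458, 0.0232, 0
R0 = Σ lx·mx = 0.7178 → 0.72

0.72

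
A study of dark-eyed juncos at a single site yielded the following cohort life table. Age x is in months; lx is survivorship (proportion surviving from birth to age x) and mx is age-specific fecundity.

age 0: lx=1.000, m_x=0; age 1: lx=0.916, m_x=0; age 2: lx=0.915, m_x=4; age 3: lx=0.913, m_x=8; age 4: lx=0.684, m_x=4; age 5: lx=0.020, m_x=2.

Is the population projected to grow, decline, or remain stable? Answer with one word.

growing

R0 = Σ lx·mx = 0 + 0 + 3.66 + 7.304 + 2.736 + 0.04 = 13.74
R0 > 1, so the population is growing.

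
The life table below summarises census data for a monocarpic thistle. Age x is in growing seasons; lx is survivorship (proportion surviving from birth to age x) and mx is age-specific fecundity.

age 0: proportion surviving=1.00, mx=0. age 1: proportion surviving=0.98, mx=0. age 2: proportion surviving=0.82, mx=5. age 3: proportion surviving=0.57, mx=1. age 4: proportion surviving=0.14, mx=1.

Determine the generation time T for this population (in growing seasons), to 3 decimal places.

lx·mx: 0, 0, 4.1, 0.57, 0.14 → R0 = 4.81
x·lx·mx: 0, 0, 8.2, 1.71, 0.56 → Σ = 10.47
T = 10.47 / 4.81 = 2.176715… → 2.177

2.177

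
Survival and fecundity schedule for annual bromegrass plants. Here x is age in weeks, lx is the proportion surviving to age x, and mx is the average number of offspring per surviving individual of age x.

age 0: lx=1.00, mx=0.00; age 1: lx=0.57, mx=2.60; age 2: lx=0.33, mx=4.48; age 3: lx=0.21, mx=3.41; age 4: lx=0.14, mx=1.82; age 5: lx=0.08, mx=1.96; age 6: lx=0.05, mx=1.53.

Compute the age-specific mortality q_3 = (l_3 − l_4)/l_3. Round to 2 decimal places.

q_3 = (l_3 − l_4) / l_3 = (0.21 − 0.14) / 0.21
     = 0.07 / 0.21 = 0.333333… → 0.33

0.33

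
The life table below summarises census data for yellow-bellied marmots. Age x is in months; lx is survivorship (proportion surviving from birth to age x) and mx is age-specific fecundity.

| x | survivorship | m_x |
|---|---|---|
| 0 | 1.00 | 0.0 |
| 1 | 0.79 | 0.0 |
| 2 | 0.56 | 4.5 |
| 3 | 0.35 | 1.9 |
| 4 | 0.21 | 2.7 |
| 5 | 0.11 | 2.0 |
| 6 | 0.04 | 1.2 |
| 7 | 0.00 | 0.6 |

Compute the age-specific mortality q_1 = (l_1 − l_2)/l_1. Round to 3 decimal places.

0.291

q_1 = (l_1 − l_2) / l_1 = (0.79 − 0.56) / 0.79
     = 0.23 / 0.79 = 0.291139… → 0.291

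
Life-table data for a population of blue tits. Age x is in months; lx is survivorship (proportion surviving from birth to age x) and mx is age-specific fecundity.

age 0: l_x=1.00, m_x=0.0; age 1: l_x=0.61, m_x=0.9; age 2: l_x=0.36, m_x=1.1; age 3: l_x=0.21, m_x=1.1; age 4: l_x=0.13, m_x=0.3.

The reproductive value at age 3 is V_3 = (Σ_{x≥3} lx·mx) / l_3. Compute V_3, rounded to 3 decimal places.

1.286

lx·mx for x ≥ 3: 0.231, 0.039 → sum = 0.27
V_3 = 0.27 / l_3 = 0.27 / 0.21 = 1.285714… → 1.286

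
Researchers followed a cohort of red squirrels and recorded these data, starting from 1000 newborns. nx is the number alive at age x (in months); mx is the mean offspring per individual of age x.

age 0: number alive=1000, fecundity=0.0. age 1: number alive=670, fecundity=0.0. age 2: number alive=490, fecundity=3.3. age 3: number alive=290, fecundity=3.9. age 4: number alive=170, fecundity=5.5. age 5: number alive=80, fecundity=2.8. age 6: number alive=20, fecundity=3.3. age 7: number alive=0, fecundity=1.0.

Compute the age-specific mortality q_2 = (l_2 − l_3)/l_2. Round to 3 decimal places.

0.408

lx = nx/n0 = nx/1000: 1, 0.67, 0.49, 0.29, 0.17, 0.08, 0.02, 0
q_2 = (l_2 − l_3) / l_2 = (0.49 − 0.29) / 0.49
     = 0.2 / 0.49 = 0.408163… → 0.408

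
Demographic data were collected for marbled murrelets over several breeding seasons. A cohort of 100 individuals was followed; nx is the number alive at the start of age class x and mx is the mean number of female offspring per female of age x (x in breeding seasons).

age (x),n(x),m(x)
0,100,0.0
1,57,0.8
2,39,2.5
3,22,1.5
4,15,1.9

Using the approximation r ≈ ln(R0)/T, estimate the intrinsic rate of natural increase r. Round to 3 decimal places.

0.323

lx = nx/n0 = nx/100: 1, 0.57, 0.39, 0.22, 0.15
R0 = Σ lx·mx = 0 + 0.456 + 0.975 + 0.33 + 0.285 = 2.046
Σ x·lx·mx = 4.536; T = 4.536/2.046 = 2.21701…
r ≈ ln(R0)/T = ln(2.046)/2.21701… = 0.32291… → 0.323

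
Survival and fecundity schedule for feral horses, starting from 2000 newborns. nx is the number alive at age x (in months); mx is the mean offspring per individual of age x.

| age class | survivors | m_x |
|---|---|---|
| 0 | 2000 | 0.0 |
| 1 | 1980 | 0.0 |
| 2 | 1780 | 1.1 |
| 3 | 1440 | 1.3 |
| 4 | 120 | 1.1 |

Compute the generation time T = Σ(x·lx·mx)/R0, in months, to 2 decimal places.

2.54

lx = nx/n0 = nx/2000: 1, 0.99, 0.89, 0.72, 0.06
lx·mx: 0, 0, 0.979, 0.936, 0.066 → R0 = 1.981
x·lx·mx: 0, 0, 1.958, 2.808, 0.264 → Σ = 5.03
T = 5.03 / 1.981 = 2.539122… → 2.54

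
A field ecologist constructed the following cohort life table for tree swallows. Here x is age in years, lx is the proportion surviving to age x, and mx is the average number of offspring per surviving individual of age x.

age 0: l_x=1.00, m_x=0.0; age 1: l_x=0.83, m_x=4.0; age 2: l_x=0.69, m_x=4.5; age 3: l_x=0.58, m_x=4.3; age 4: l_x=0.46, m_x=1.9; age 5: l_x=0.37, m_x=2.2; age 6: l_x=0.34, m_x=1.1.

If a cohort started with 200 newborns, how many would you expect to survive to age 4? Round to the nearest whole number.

92

Expected survivors = N0 · l_4 = 200 × 0.46 = 92 → 92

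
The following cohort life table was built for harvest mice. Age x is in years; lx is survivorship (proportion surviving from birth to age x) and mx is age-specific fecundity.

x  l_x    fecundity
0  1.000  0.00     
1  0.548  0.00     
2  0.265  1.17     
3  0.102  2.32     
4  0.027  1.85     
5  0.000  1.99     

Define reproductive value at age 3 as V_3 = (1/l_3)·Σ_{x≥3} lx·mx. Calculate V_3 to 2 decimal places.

lx·mx for x ≥ 3: 0.23664, 0.04995, 0 → sum = 0.28659
V_3 = 0.28659 / l_3 = 0.28659 / 0.102 = 2.809706… → 2.81

2.81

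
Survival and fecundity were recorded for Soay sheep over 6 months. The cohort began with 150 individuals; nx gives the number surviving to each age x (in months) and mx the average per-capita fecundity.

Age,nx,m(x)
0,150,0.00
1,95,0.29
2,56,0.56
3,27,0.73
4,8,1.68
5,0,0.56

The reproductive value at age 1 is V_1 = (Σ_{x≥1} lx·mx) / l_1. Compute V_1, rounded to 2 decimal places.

lx = nx/n0 = nx/150: 1, 0.63333…, 0.37333…, 0.18, 0.05333…, 0
lx·mx for x ≥ 1: 0.183667…, 0.209067…, 0.1314, 0.0896…, 0 → sum = 0.613733…
V_1 = 0.613733… / l_1 = 0.613733… / 0.633333… = 0.969053… → 0.97

0.97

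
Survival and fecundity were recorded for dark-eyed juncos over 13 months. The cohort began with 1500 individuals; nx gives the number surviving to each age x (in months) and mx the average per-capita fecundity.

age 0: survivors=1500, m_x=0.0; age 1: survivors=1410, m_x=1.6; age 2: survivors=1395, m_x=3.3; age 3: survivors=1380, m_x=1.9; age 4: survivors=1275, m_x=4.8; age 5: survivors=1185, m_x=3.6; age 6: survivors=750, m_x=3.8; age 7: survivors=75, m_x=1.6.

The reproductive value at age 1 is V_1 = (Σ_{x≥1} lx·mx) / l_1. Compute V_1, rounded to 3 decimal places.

lx = nx/n0 = nx/1500: 1, 0.94, 0.93, 0.92, 0.85, 0.79, 0.5, 0.05
lx·mx for x ≥ 1: 1.504, 3.069, 1.748, 4.08, 2.844, 1.9, 0.08 → sum = 15.225
V_1 = 15.225 / l_1 = 15.225 / 0.94 = 16.196809… → 16.197

16.197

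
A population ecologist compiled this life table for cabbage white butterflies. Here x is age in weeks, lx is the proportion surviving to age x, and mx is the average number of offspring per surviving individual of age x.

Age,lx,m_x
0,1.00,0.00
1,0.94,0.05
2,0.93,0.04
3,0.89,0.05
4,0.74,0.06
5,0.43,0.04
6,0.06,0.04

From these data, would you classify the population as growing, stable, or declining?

declining

R0 = Σ lx·mx = 0 + 0.047 + 0.0372 + 0.0445 + 0.0444 + 0.0172 + 0.0024 = 0.1927
R0 < 1, so the population is declining.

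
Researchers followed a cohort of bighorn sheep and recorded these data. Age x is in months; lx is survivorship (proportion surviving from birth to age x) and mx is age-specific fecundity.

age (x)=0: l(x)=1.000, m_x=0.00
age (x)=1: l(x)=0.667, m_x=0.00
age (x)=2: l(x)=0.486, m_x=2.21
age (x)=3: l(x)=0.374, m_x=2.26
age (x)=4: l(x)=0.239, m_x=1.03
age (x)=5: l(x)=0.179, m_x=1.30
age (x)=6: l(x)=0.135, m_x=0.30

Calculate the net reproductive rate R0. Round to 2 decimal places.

lx·mx by age: 0, 0, 1.07406, 0.84524, 0.24617, 0.2327, 0.0405
R0 = Σ lx·mx = 2.43867 → 2.44

2.44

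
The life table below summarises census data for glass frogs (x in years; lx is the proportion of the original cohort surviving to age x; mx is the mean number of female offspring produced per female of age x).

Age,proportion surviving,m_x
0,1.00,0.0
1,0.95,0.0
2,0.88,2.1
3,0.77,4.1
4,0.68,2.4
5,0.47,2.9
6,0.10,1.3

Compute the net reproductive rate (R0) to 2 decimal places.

lx·mx by age: 0, 0, 1.848, 3.157, 1.632, 1.363, 0.13
R0 = Σ lx·mx = 8.13 → 8.13

8.13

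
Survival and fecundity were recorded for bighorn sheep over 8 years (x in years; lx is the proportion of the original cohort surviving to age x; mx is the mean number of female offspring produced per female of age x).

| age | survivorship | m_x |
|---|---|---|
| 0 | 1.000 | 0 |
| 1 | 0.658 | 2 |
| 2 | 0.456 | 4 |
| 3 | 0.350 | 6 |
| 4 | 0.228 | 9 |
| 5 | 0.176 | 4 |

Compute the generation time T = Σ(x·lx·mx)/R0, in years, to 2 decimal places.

2.88

lx·mx: 0, 1.316, 1.824, 2.1, 2.052, 0.704 → R0 = 7.996
x·lx·mx: 0, 1.316, 3.648, 6.3, 8.208, 3.52 → Σ = 22.992
T = 22.992 / 7.996 = 2.875438… → 2.88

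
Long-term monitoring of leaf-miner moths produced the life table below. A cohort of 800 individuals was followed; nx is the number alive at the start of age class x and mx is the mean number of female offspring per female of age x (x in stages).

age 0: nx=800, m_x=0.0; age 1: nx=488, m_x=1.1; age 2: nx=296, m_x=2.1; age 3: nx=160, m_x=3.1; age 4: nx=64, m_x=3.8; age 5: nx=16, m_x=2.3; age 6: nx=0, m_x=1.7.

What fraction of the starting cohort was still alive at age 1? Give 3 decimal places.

0.610

l_1 = n_1/n_0 = 488/800 = 0.61 → 0.610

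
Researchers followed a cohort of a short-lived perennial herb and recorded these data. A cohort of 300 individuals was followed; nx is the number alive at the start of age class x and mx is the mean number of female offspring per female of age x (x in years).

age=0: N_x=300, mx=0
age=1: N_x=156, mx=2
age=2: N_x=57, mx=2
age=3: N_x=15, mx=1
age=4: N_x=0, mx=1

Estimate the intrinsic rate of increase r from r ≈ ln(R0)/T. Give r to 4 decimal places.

0.2904

lx = nx/n0 = nx/300: 1, 0.52, 0.19, 0.05, 0
R0 = Σ lx·mx = 0 + 1.04 + 0.38 + 0.05 + 0 = 1.47
Σ x·lx·mx = 1.95; T = 1.95/1.47 = 1.32653…
r ≈ ln(R0)/T = ln(1.47)/1.32653… = 0.290429… → 0.2904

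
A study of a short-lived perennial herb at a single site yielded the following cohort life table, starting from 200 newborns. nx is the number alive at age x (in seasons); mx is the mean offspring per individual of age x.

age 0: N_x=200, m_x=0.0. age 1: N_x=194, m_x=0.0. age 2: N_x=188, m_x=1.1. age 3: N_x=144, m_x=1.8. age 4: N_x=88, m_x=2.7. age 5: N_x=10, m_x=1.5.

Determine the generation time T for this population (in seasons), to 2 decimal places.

3.08

lx = nx/n0 = nx/200: 1, 0.97, 0.94, 0.72, 0.44, 0.05
lx·mx: 0, 0, 1.034, 1.296, 1.188, 0.075 → R0 = 3.593
x·lx·mx: 0, 0, 2.068, 3.888, 4.752, 0.375 → Σ = 11.083
T = 11.083 / 3.593 = 3.084609… → 3.08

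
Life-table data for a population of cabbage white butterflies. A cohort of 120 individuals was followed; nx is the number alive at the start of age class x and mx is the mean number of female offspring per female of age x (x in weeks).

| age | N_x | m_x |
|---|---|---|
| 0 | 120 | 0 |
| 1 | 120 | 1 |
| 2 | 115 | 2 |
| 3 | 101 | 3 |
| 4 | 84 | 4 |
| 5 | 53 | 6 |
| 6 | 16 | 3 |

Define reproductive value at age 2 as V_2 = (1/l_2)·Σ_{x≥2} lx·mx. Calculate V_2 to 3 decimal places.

lx = nx/n0 = nx/120: 1, 1, 0.95833…, 0.84167…, 0.7, 0.44167…, 0.13333…
lx·mx for x ≥ 2: 1.916667…, 2.525…, 2.8, 2.65…, 0.4… → sum = 10.291667…
V_2 = 10.291667… / l_2 = 10.291667… / 0.958333… = 10.73913… → 10.739

10.739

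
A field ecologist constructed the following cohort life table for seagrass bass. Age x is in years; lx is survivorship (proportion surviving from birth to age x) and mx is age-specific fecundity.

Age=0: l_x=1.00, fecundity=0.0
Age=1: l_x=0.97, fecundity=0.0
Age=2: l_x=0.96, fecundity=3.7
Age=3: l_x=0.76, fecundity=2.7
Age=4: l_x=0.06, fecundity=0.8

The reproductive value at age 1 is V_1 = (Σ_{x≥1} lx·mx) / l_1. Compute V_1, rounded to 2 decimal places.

5.83

lx·mx for x ≥ 1: 0, 3.552, 2.052, 0.048 → sum = 5.652
V_1 = 5.652 / l_1 = 5.652 / 0.97 = 5.826804… → 5.83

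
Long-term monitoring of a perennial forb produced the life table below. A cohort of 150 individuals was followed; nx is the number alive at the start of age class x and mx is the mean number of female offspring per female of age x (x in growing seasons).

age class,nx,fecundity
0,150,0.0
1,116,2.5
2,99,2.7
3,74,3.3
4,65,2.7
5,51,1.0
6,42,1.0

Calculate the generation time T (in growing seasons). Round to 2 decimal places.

lx = nx/n0 = nx/150: 1, 0.77333…, 0.66, 0.49333…, 0.43333…, 0.34, 0.28
lx·mx: 0, 1.933333…, 1.782, 1.628…, 1.17…, 0.34, 0.28 → R0 = 7.133333…
x·lx·mx: 0, 1.933333…, 3.564, 4.884…, 4.68…, 1.7, 1.68 → Σ = 18.441333…
T = 18.441333… / 7.133333… = 2.585234… → 2.59

2.59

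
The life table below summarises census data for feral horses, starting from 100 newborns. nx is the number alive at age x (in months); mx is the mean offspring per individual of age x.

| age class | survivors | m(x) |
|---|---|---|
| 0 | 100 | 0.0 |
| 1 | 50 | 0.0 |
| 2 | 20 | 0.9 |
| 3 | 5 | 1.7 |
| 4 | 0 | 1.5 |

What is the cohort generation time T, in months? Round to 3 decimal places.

2.321

lx = nx/n0 = nx/100: 1, 0.5, 0.2, 0.05, 0
lx·mx: 0, 0, 0.18, 0.085, 0 → R0 = 0.265
x·lx·mx: 0, 0, 0.36, 0.255, 0 → Σ = 0.615
T = 0.615 / 0.265 = 2.320755… → 2.321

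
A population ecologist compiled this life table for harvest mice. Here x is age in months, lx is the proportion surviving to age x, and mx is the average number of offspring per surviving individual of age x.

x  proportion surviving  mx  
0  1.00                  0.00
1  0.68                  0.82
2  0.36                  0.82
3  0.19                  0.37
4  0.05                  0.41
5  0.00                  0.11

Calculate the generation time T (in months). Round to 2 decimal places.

lx·mx: 0, 0.5576, 0.2952, 0.0703, 0.0205, 0 → R0 = 0.9436
x·lx·mx: 0, 0.5576, 0.5904, 0.2109, 0.082, 0 → Σ = 1.4409
T = 1.4409 / 0.9436 = 1.527024… → 1.53

1.53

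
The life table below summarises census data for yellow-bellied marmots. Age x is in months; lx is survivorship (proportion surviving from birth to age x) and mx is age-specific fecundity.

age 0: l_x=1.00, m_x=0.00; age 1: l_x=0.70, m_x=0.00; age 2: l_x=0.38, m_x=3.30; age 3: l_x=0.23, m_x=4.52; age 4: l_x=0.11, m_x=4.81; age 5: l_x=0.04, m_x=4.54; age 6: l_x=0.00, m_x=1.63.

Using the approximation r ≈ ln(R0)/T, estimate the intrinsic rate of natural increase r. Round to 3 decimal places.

R0 = Σ lx·mx = 0 + 0 + 1.254 + 1.0396 + 0.5291 + 0.1816 + 0 = 3.0043
Σ x·lx·mx = 8.6512; T = 8.6512/3.0043 = 2.87961…
r ≈ ln(R0)/T = ln(3.0043)/2.87961… = 0.38201… → 0.382

0.382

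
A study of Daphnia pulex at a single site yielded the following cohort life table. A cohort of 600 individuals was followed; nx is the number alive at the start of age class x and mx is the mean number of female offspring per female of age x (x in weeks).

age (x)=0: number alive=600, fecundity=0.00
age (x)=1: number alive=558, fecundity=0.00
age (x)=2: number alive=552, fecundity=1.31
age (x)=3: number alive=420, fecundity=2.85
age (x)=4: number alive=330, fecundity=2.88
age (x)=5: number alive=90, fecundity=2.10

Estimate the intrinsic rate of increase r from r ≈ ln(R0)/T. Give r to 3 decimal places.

0.509

lx = nx/n0 = nx/600: 1, 0.93, 0.92, 0.7, 0.55, 0.15
R0 = Σ lx·mx = 0 + 0 + 1.2052 + 1.995 + 1.584 + 0.315 = 5.0992
Σ x·lx·mx = 16.3064; T = 16.3064/5.0992 = 3.19783…
r ≈ ln(R0)/T = ln(5.0992)/3.19783… = 0.50943… → 0.509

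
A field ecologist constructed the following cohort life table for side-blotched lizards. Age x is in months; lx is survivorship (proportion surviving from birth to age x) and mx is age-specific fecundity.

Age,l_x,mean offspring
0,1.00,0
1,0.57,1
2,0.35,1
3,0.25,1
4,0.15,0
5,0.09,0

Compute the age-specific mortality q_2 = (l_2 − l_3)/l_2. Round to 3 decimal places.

0.286

q_2 = (l_2 − l_3) / l_2 = (0.35 − 0.25) / 0.35
     = 0.1 / 0.35 = 0.285714… → 0.286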